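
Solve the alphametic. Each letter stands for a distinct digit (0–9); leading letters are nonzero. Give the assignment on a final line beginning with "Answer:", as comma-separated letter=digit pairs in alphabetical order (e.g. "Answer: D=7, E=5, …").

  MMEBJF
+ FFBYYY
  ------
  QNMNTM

Step 1. [col 1: F + Y ≡ M (mod 10)] several values work for M in column 1 (F + Y ≡ M (mod 10), carry-in 0); try M=1 ⇒ M=1.
Step 2. [col 1: F + Y ≡ M (mod 10)] Y=5 is one option consistent with column 1 (F + Y ≡ M (mod 10), carry-in 0) — take it ⇒ Y=5.
Step 3. [col 1: F + Y ≡ M (mod 10)] in column 1 we have F+Y≡M with carry-in 0; given Y=5, M=1 and digits 1,5 already taken and all letters distinct, that pins F to 6. So F=6.
Step 4. [col 2: J + Y ≡ T (mod 10)] several values work for J in column 2 (J + Y ≡ T (mod 10), carry-in 1); try J=4, so J=4.
Step 5. [col 2: J + Y ≡ T (mod 10)] from column 2 (J=4, Y=5, carry-in 1, digits 1,4,5,6 already taken and all letters distinct): T must equal 0. So T=0.
Step 6. [col 3: B + Y ≡ N (mod 10)] no forcing yet in column 3 (carry-in 1); B=2 is free and consistent — try it. So B=2.
Step 7. [col 3: B + Y ≡ N (mod 10)] in column 3 we have B+Y≡N with carry-in 1; given B=2, Y=5 and digits 0,1,2,4,5,6 already taken and all letters distinct, that pins N to 8. So N=8.
Step 8. [col 4: E + B ≡ M (mod 10)] in column 4 we have E+B≡M with carry-in 0; given B=2, M=1 and digits 0,1,2,4,5,6,8 already taken and all letters distinct, that pins E to 9, so E=9.
Step 9. [col 6: M + F ≡ Q (mod 10)] from column 6 (M=1, F=6, carry-in 0, digits 0,1,2,4,5,6,8,9 already taken and all letters distinct): Q must equal 7, so Q=7.

Answer: B=2, E=9, F=6, J=4, M=1, N=8, Q=7, T=0, Y=5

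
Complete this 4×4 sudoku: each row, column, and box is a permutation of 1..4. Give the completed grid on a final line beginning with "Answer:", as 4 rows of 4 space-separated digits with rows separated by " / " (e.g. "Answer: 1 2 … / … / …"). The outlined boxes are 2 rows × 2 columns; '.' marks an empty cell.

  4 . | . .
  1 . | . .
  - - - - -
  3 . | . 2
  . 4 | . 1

Step 1. [r1c4∈{3}] only 3 remains possible at r1c4 ⇒ r1c4=3.
Step 2. [r1c2∈{2}] only 2 remains possible at r1c2 ⇒ r1c2=2.
Step 3. [r2c3∈{2,4}] in row 2, 2 fits only at r2c3, so r2c3=2.
Step 4. [r3c2∈{1}] r3c2's peers cover all but 1 ⇒ r3c2=1.
Step 5. [r4c1∈{2}] nothing but 2 survives at r4c1. So r4c1=2.
Step 6. [r2c4∈{4}] nothing but 4 survives at r2c4 ⇒ r2c4=4.
Step 7. [r1c3∈{1}] r1c3 is down to just 1, so r1c3=1.
Step 8. [r3c3∈{4}] only 4 remains possible at r3c3 ⇒ r3c3=4.
Step 9. [r2c2∈{3}] r2c2 has the single candidate 3 ⇒ r2c2=3.
Step 10. [r4c3∈{3}] r4c3's peers cover all but 3, so r4c3=3.

Answer: 4 2 1 3 / 1 3 2 4 / 3 1 4 2 / 2 4 3 1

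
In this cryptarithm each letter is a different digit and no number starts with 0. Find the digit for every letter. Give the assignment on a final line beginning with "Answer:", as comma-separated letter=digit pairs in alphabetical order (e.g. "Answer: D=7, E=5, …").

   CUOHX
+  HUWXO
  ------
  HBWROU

Step 1. [col 1: X + O ≡ U (mod 10)] O=9 is one option consistent with column 1 (X + O ≡ U (mod 10), carry-in 0) — take it ⇒ O=9.
Step 2. [col 1: X + O ≡ U (mod 10)] X=7 is one option consistent with column 1 (X + O ≡ U (mod 10), carry-in 0) — take it ⇒ X=7.
Step 3. [H] the sum has 6 digits but both addends have 5; that extra leading digit H is the final carry, namely 1 ⇒ H=1.
Step 4. [col 1: X + O ≡ U (mod 10)] from column 1 (X=7, O=9, carry-in 0, digits 1,7,9 already taken and all letters distinct): U must equal 6. So U=6.
Step 5. [col 3: O + W ≡ R (mod 10)] W=3 is one option consistent with column 3 (O + W ≡ R (mod 10), carry-in 0) — take it, so W=3.
Step 6. [col 3: O + W ≡ R (mod 10)] column 3: given O=9, W=3, carry-in 0, and digits 1,3,6,7,9 already taken and all letters distinct, O+W≡R (mod 10) forces R=2 ⇒ R=2.
Step 7. [col 5: C + H ≡ B (mod 10)] column 5: given H=1, carry-in 1, and digits 1,2,3,6,7,9 already taken and all letters distinct, C+H≡B (mod 10) forces B=0 ⇒ B=0.
Step 8. [col 5: C + H ≡ B (mod 10)] column 5: given H=1, B=0, carry-in 1, and digits 0,1,2,3,6,7,9 already taken and all letters distinct, C+H≡B (mod 10) forces C=8. So C=8.

Answer: B=0, C=8, H=1, O=9, R=2, U=6, W=3, X=7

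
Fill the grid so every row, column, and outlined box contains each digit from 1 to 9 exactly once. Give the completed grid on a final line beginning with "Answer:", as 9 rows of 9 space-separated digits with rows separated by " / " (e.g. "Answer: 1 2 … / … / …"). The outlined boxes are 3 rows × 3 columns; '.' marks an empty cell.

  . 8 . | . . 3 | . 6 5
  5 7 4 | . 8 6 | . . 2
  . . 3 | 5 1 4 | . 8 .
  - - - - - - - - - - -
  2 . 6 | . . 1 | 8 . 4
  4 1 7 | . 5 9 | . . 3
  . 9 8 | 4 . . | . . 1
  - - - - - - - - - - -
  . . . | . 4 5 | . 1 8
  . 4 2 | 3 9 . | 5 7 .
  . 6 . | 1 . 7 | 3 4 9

Step 1. [r6c5∈{2,3,6,7}] in col 5, 6 fits only at r6c5, so r6c5=6.
Step 2. [r5c8∈{2}] r5c8's peers cover all but 2, so r5c8=2.
Step 3. [r2c4∈{9}] r2c4 is down to just 9, so r2c4=9.
Step 4. [r1c7∈{1,4,7,9}] r1c7 is the only open cell in row 1 admitting 4. So r1c7=4.
Step 5. [r6c1∈{3}] r6c1 has the single candidate 3 ⇒ r6c1=3.
Step 6. [r7c7∈{2,6}] col 7 places 2 nowhere but r7c7 ⇒ r7c7=2.
Step 7. [r8c1∈{1,8}] r8c1 is the only open cell in row 8 admitting 1 ⇒ r8c1=1.
Step 8. [r1c1∈{9}] r1c1 has the single candidate 9. So r1c1=9.
Step 9. [r4c4∈{7}] r4c4 has the single candidate 7, so r4c4=7.
Step 10. [r4c2∈{5}] r4c2 is down to just 5 ⇒ r4c2=5.
Step 11. [r6c7∈{7}] r6c7 has the single candidate 7. So r6c7=7.
Step 12. [r1c4∈{2}] only 2 remains possible at r1c4. So r1c4=2.
Step 13. [r1c5∈{7}] r1c5 has the single candidate 7, so r1c5=7.
Step 14. [r7c2∈{3}] r7c2 has the single candidate 3 ⇒ r7c2=3.
Step 15. [r1c3∈{1}] only 1 remains possible at r1c3 ⇒ r1c3=1.
Step 16. [r9c1∈{8}] nothing but 8 survives at r9c1. So r9c1=8.
Step 17. [r4c5∈{3}] r4c5's peers cover all but 3. So r4c5=3.
Step 18. [r2c8∈{3}] only 3 remains possible at r2c8. So r2c8=3.
Step 19. [r5c4∈{8}] only 8 remains possible at r5c4, so r5c4=8.
Step 20. [r6c6∈{2}] r6c6 is down to just 2, so r6c6=2.
Step 21. [r2c7∈{1}] only 1 remains possible at r2c7. So r2c7=1.
Step 22. [r9c5∈{2}] r9c5's peers cover all but 2, so r9c5=2.
Step 23. [r3c1∈{6}] nothing but 6 survives at r3c1. So r3c1=6.
Step 24. [r6c8∈{5}] nothing but 5 survives at r6c8. So r6c8=5.
Step 25. [r8c9∈{6}] r8c9 is down to just 6 ⇒ r8c9=6.
Step 26. [r4c8∈{9}] r4c8 has the single candidate 9 ⇒ r4c8=9.
Step 27. [r3c2∈{2}] r3c2 is down to just 2 ⇒ r3c2=2.
Step 28. [r7c1∈{7}] only 7 remains possible at r7c1, so r7c1=7.
Step 29. [r7c3∈{9}] r7c3's peers cover all but 9. So r7c3=9.
Step 30. [r8c6∈{8}] nothing but 8 survives at r8c6. So r8c6=8.
Step 31. [r3c7∈{9}] r3c7 has the single candidate 9. So r3c7=9.
Step 32. [r3c9∈{7}] r3c9 is down to just 7, so r3c9=7.
Step 33. [r9c3∈{5}] only 5 remains possible at r9c3 ⇒ r9c3=5.
Step 34. [r7c4∈{6}] only 6 remains possible at r7c4 ⇒ r7c4=6.
Step 35. [r5c7∈{6}] nothing but 6 survives at r5c7. So r5c7=6.

Answer: 9 8 1 2 7 3 4 6 5 / 5 7 4 9 8 6 1 3 2 / 6 2 3 5 1 4 9 8 7 / 2 5 6 7 3 1 8 9 4 / 4 1 7 8 5 9 6 2 3 / 3 9 8 4 6 2 7 5 1 / 7 3 9 6 4 5 2 1 8 / 1 4 2 3 9 8 5 7 6 / 8 6 5 1 2 7 3 4 9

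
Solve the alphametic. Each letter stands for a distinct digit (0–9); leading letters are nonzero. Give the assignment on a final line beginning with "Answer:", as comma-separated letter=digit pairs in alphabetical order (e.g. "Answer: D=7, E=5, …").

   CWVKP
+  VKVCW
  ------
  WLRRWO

Step 1. [col 1: P + W ≡ O (mod 10)] several values work for W in column 1 (P + W ≡ O (mod 10), carry-in 0); try W=1 ⇒ W=1.
Step 2. [col 1: P + W ≡ O (mod 10)] P=2 is one option consistent with column 1 (P + W ≡ O (mod 10), carry-in 0) — take it, so P=2.
Step 3. [col 1: P + W ≡ O (mod 10)] column 1: given P=2, W=1, carry-in 0, and digits 1,2 already taken and all letters distinct, P+W≡O (mod 10) forces O=3 ⇒ O=3.
Step 4. [col 2: K + C ≡ W (mod 10)] several values work for C in column 2 (K + C ≡ W (mod 10), carry-in 0); try C=6 ⇒ C=6.
Step 5. [col 2: K + C ≡ W (mod 10)] from column 2 (C=6, W=1, carry-in 0, digits 1,2,3,6 already taken and all letters distinct): K must equal 5, so K=5.
Step 6. [col 3: V + V ≡ R (mod 10)] several values work for V in column 3 (V + V ≡ R (mod 10), carry-in 1); try V=8, so V=8.
Step 7. [col 3: V + V ≡ R (mod 10)] column 3 reads V+V+carry(1)=R with V=8; with digits 1,2,3,5,6,8 already taken and all letters distinct, the only value for R is 7 ⇒ R=7.
Step 8. [col 5: C + V ≡ L (mod 10)] in column 5 we have C+V≡L with carry-in 0; given C=6, V=8 and digits 1,2,3,5,6,7,8 already taken and all letters distinct, that pins L to 4 ⇒ L=4.

Answer: C=6, K=5, L=4, O=3, P=2, R=7, V=8, W=1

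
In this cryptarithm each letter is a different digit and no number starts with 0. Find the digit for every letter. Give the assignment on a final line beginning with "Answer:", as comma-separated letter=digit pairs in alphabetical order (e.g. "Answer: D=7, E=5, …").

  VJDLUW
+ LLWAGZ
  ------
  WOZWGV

Step 1. [col 1: W + Z ≡ V (mod 10)] several values work for V in column 1 (W + Z ≡ V (mod 10), carry-in 0); try V=1 ⇒ V=1.
Step 2. [col 1: W + Z ≡ V (mod 10)] several values work for W in column 1 (W + Z ≡ V (mod 10), carry-in 0); try W=3 ⇒ W=3.
Step 3. [col 1: W + Z ≡ V (mod 10)] in column 1 we have W+Z≡V with carry-in 0; given W=3, V=1 and digits 1,3 already taken and all letters distinct, that pins Z to 8 ⇒ Z=8.
Step 4. [col 2: U + G ≡ G (mod 10)] from column 2 (nothing yet, carry-in 1, digits 1,3,8 already taken and all letters distinct): U must equal 9. So U=9.
Step 5. [col 2: U + G ≡ G (mod 10)] column 2 (U + G ≡ G (mod 10), carry-in 1) doesn't pin G yet; pick G=7 and continue. So G=7.
Step 6. [col 3: L + A ≡ W (mod 10)] L=2 is one option consistent with column 3 (L + A ≡ W (mod 10), carry-in 1) — take it ⇒ L=2.
Step 7. [col 3: L + A ≡ W (mod 10)] column 3: given L=2, W=3, carry-in 1, and digits 1,2,3,7,8,9 already taken and all letters distinct, L+A≡W (mod 10) forces A=0 ⇒ A=0.
Step 8. [col 4: D + W ≡ Z (mod 10)] column 4 reads D+W+carry(0)=Z with W=3, Z=8; with digits 0,1,2,3,7,8,9 already taken and all letters distinct, the only value for D is 5 ⇒ D=5.
Step 9. [col 5: J + L ≡ O (mod 10)] column 5 reads J+L+carry(0)=O with L=2; with digits 0,1,2,3,5,7,8,9 already taken and all letters distinct, the only value for J is 4. So J=4.
Step 10. [col 5: J + L ≡ O (mod 10)] from column 5 (J=4, L=2, carry-in 0, digits 0,1,2,3,4,5,7,8,9 already taken and all letters distinct): O must equal 6, so O=6.

Answer: A=0, D=5, G=7, J=4, L=2, O=6, U=9, V=1, W=3, Z=8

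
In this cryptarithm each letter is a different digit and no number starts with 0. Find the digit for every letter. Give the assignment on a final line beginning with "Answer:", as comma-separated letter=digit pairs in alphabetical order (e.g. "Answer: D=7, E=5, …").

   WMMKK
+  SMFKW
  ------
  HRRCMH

Step 1. [col 1: K + W ≡ H (mod 10)] no forcing yet in column 1 (carry-in 0); W=8 is free and consistent — try it. So W=8.
Step 2. [col 1: K + W ≡ H (mod 10)] K=3 is one option consistent with column 1 (K + W ≡ H (mod 10), carry-in 0) — take it ⇒ K=3.
Step 3. [col 1: K + W ≡ H (mod 10)] column 1: given K=3, W=8, carry-in 0, and digits 3,8 already taken and all letters distinct, K+W≡H (mod 10) forces H=1. So H=1.
Step 4. [col 2: K + K ≡ M (mod 10)] column 2: given K=3, carry-in 1, and digits 1,3,8 already taken and all letters distinct, K+K≡M (mod 10) forces M=7 ⇒ M=7.
Step 5. [col 3: M + F ≡ C (mod 10)] no forcing yet in column 3 (carry-in 0); F=2 is free and consistent — try it ⇒ F=2.
Step 6. [col 3: M + F ≡ C (mod 10)] column 3: given M=7, F=2, carry-in 0, and digits 1,2,3,7,8 already taken and all letters distinct, M+F≡C (mod 10) forces C=9, so C=9.
Step 7. [col 4: M + M ≡ R (mod 10)] in column 4 we have M+M≡R with carry-in 0; given M=7 and digits 1,2,3,7,8,9 already taken and all letters distinct, that pins R to 4 ⇒ R=4.
Step 8. [col 5: W + S ≡ R (mod 10)] column 5 reads W+S+carry(1)=R with W=8, R=4; with digits 1,2,3,4,7,8,9 already taken and all letters distinct, the only value for S is 5 ⇒ S=5.

Answer: C=9, F=2, H=1, K=3, M=7, R=4, S=5, W=8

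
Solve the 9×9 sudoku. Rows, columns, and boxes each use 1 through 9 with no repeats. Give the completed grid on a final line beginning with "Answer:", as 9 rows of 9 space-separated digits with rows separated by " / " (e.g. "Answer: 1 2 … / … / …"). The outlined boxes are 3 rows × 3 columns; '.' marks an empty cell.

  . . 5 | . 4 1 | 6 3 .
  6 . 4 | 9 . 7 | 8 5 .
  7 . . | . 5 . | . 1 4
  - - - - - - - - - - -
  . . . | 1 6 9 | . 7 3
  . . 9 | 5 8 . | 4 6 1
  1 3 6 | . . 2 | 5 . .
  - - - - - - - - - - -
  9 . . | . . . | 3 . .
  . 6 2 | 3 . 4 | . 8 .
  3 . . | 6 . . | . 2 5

Step 1. [r9c2∈{1,4,7,8}] 4 has one home in row 9: r9c2. So r9c2=4.
Step 2. [r4c3∈{8}] r4c3 has the single candidate 8 ⇒ r4c3=8.
Step 3. [r7c2∈{1,5,7,8}] box 7 places 8 nowhere but r7c2 ⇒ r7c2=8.
Step 4. [r2c9∈{2}] r2c9 is down to just 2, so r2c9=2.
Step 5. [r3c7∈{9}] r3c7's peers cover all but 9. So r3c7=9.
Step 6. [r3c2∈{2}] r3c2's peers cover all but 2. So r3c2=2.
Step 7. [r6c5∈{7}] nothing but 7 survives at r6c5, so r6c5=7.
Step 8. [r8c9∈{7,9}] box 9 places 9 nowhere but r8c9 ⇒ r8c9=9.
Step 9. [r8c5∈{1}] r8c5 has the single candidate 1. So r8c5=1.
Step 10. [r7c4∈{2,7}] 7 has one home in col 4: r7c4, so r7c4=7.
Step 11. [r3c6∈{3,6,8}] r3c6 is the only open cell in row 3 admitting 6. So r3c6=6.
Step 12. [r9c3∈{1,7}] across col 3, 7 lands solely at r9c3, so r9c3=7.
Step 13. [r4c1∈{2,4,5}] 4 has one home in row 4: r4c1 ⇒ r4c1=4.
Step 14. [r1c1∈{8}] r1c1 is down to just 8, so r1c1=8.
Step 15. [r2c5∈{3}] r2c5 is down to just 3 ⇒ r2c5=3.
Step 16. [r9c7∈{1}] nothing but 1 survives at r9c7, so r9c7=1.
Step 17. [r7c5∈{2}] nothing but 2 survives at r7c5, so r7c5=2.
Step 18. [r9c5∈{9}] r9c5 has the single candidate 9, so r9c5=9.
Step 19. [r6c9∈{8}] r6c9 has the single candidate 8. So r6c9=8.
Step 20. [r7c9∈{6}] r7c9's peers cover all but 6 ⇒ r7c9=6.
Step 21. [r6c4∈{4}] only 4 remains possible at r6c4, so r6c4=4.
Step 22. [r5c2∈{7}] only 7 remains possible at r5c2, so r5c2=7.
Step 23. [r8c1∈{5}] only 5 remains possible at r8c1. So r8c1=5.
Step 24. [r3c4∈{8}] nothing but 8 survives at r3c4 ⇒ r3c4=8.
Step 25. [r4c2∈{5}] only 5 remains possible at r4c2 ⇒ r4c2=5.
Step 26. [r7c3∈{1}] r7c3 is down to just 1 ⇒ r7c3=1.
Step 27. [r1c2∈{9}] r1c2 has the single candidate 9. So r1c2=9.
Step 28. [r5c1∈{2}] r5c1 is down to just 2, so r5c1=2.
Step 29. [r3c3∈{3}] r3c3 is down to just 3 ⇒ r3c3=3.
Step 30. [r2c2∈{1}] nothing but 1 survives at r2c2. So r2c2=1.
Step 31. [r1c9∈{7}] r1c9 is down to just 7, so r1c9=7.
Step 32. [r6c8∈{9}] r6c8 has the single candidate 9. So r6c8=9.
Step 33. [r9c6∈{8}] nothing but 8 survives at r9c6, so r9c6=8.
Step 34. [r4c7∈{2}] nothing but 2 survives at r4c7, so r4c7=2.
Step 35. [r7c6∈{5}] r7c6 is down to just 5 ⇒ r7c6=5.
Step 36. [r1c4∈{2}] r1c4's peers cover all but 2, so r1c4=2.
Step 37. [r7c8∈{4}] r7c8 has the single candidate 4. So r7c8=4.
Step 38. [r5c6∈{3}] nothing but 3 survives at r5c6, so r5c6=3.
Step 39. [r8c7∈{7}] r8c7's peers cover all but 7. So r8c7=7.

Answer: 8 9 5 2 4 1 6 3 7 / 6 1 4 9 3 7 8 5 2 / 7 2 3 8 5 6 9 1 4 / 4 5 8 1 6 9 2 7 3 / 2 7 9 5 8 3 4 6 1 / 1 3 6 4 7 2 5 9 8 / 9 8 1 7 2 5 3 4 6 / 5 6 2 3 1 4 7 8 9 / 3 4 7 6 9 8 1 2 5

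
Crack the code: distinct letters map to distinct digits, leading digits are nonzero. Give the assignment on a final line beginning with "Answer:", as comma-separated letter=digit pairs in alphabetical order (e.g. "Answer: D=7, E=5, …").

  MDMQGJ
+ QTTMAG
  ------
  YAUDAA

Step 1. [col 1: J + G ≡ A (mod 10)] column 1 (J + G ≡ A (mod 10), carry-in 0) doesn't pin A yet; pick A=7 and continue ⇒ A=7.
Step 2. [col 1: J + G ≡ A (mod 10)] no forcing yet in column 1 (carry-in 0); G=9 is free and consistent — try it ⇒ G=9.
Step 3. [col 1: J + G ≡ A (mod 10)] from column 1 (G=9, A=7, carry-in 0, digits 7,9 already taken and all letters distinct): J must equal 8, so J=8.
Step 4. [col 3: Q + M ≡ D (mod 10)] several values work for D in column 3 (Q + M ≡ D (mod 10), carry-in 1); try D=6 ⇒ D=6.
Step 5. [col 3: Q + M ≡ D (mod 10)] several values work for M in column 3 (Q + M ≡ D (mod 10), carry-in 1); try M=3. So M=3.
Step 6. [col 3: Q + M ≡ D (mod 10)] in column 3 we have Q+M≡D with carry-in 1; given M=3, D=6 and digits 3,6,7,8,9 already taken and all letters distinct, that pins Q to 2. So Q=2.
Step 7. [col 4: M + T ≡ U (mod 10)] from column 4 (M=3, carry-in 0, digits 2,3,6,7,8,9 already taken and all letters distinct): U must equal 4, so U=4.
Step 8. [col 4: M + T ≡ U (mod 10)] column 4: given M=3, U=4, carry-in 0, and digits 2,3,4,6,7,8,9 already taken and all letters distinct, M+T≡U (mod 10) forces T=1. So T=1.
Step 9. [col 6: M + Q ≡ Y (mod 10)] column 6 reads M+Q+carry(0)=Y with M=3, Q=2; with digits 1,2,3,4,6,7,8,9 already taken and all letters distinct, the only value for Y is 5, so Y=5.

Answer: A=7, D=6, G=9, J=8, M=3, Q=2, T=1, U=4, Y=5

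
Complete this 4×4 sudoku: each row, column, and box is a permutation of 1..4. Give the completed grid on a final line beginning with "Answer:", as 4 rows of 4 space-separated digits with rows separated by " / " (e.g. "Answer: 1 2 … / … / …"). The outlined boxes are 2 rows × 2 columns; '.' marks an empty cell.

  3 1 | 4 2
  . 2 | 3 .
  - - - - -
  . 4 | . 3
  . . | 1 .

Step 1. [r4c1∈{2}] r4c1 has the single candidate 2. So r4c1=2.
Step 2. [r2c4∈{1}] only 1 remains possible at r2c4, so r2c4=1.
Step 3. [r3c1∈{1}] r3c1 is down to just 1. So r3c1=1.
Step 4. [r4c2∈{3}] r4c2 has the single candidate 3. So r4c2=3.
Step 5. [r4c4∈{4}] r4c4 is down to just 4 ⇒ r4c4=4.
Step 6. [r3c3∈{2}] only 2 remains possible at r3c3, so r3c3=2.
Step 7. [r2c1∈{4}] only 4 remains possible at r2c1 ⇒ r2c1=4.

Answer: 3 1 4 2 / 4 2 3 1 / 1 4 2 3 / 2 3 1 4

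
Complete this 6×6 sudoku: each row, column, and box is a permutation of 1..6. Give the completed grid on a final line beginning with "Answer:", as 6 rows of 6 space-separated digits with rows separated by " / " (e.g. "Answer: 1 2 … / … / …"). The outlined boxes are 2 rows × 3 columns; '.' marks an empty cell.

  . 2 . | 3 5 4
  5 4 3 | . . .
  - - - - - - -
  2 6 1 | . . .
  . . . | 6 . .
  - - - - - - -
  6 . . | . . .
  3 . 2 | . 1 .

Step 1. [r6c2∈{5}] only 5 remains possible at r6c2 ⇒ r6c2=5.
Step 2. [r4c6∈{1,2,3,5}] r4c6 is the only open cell in row 4 admitting 1 ⇒ r4c6=1.
Step 3. [r4c5∈{2,3,4}] across row 4, 2 lands solely at r4c5 ⇒ r4c5=2.
Step 4. [r6c4∈{4}] only 4 remains possible at r6c4, so r6c4=4.
Step 5. [r5c5∈{3}] r5c5's peers cover all but 3. So r5c5=3.
Step 6. [r3c4∈{5}] nothing but 5 survives at r3c4 ⇒ r3c4=5.
Step 7. [r5c4∈{2}] only 2 remains possible at r5c4, so r5c4=2.
Step 8. [r4c3∈{4,5}] 5 has one home in row 4: r4c3. So r4c3=5.
Step 9. [r2c6∈{2,6}] in row 2, 2 fits only at r2c6. So r2c6=2.
Step 10. [r4c2∈{3}] nothing but 3 survives at r4c2. So r4c2=3.
Step 11. [r5c3∈{4}] only 4 remains possible at r5c3. So r5c3=4.
Step 12. [r4c1∈{4}] r4c1 is down to just 4. So r4c1=4.
Step 13. [r2c4∈{1}] r2c4 is down to just 1. So r2c4=1.
Step 14. [r5c2∈{1}] r5c2's peers cover all but 1. So r5c2=1.
Step 15. [r1c3∈{6}] nothing but 6 survives at r1c3 ⇒ r1c3=6.
Step 16. [r1c1∈{1}] r1c1's peers cover all but 1 ⇒ r1c1=1.
Step 17. [r3c5∈{4}] only 4 remains possible at r3c5. So r3c5=4.
Step 18. [r3c6∈{3}] r3c6's peers cover all but 3, so r3c6=3.
Step 19. [r2c5∈{6}] r2c5 is down to just 6 ⇒ r2c5=6.
Step 20. [r5c6∈{5}] r5c6 has the single candidate 5 ⇒ r5c6=5.
Step 21. [r6c6∈{6}] r6c6 is down to just 6 ⇒ r6c6=6.

Answer: 1 2 6 3 5 4 / 5 4 3 1 6 2 / 2 6 1 5 4 3 / 4 3 5 6 2 1 / 6 1 4 2 3 5 / 3 5 2 4 1 6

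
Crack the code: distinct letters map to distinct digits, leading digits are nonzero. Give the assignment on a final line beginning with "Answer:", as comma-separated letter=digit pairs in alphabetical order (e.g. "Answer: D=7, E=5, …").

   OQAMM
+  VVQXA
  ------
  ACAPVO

Step 1. [col 1: M + A ≡ O (mod 10)] several values work for A in column 1 (M + A ≡ O (mod 10), carry-in 0); try A=1. So A=1.
Step 2. [col 1: M + A ≡ O (mod 10)] O=4 is one option consistent with column 1 (M + A ≡ O (mod 10), carry-in 0) — take it. So O=4.
Step 3. [col 1: M + A ≡ O (mod 10)] from column 1 (A=1, O=4, carry-in 0, digits 1,4 already taken and all letters distinct): M must equal 3. So M=3.
Step 4. [col 2: M + X ≡ V (mod 10)] no forcing yet in column 2 (carry-in 0); V=5 is free and consistent — try it. So V=5.
Step 5. [col 2: M + X ≡ V (mod 10)] from column 2 (M=3, V=5, carry-in 0, digits 1,3,4,5 already taken and all letters distinct): X must equal 2 ⇒ X=2.
Step 6. [col 3: A + Q ≡ P (mod 10)] no forcing yet in column 3 (carry-in 0); P=7 is free and consistent — try it, so P=7.
Step 7. [col 3: A + Q ≡ P (mod 10)] in column 3 we have A+Q≡P with carry-in 0; given A=1, P=7 and digits 1,2,3,4,5,7 already taken and all letters distinct, that pins Q to 6. So Q=6.
Step 8. [col 5: O + V ≡ C (mod 10)] column 5 reads O+V+carry(1)=C with O=4, V=5; with digits 1,2,3,4,5,6,7 already taken and all letters distinct, the only value for C is 0 ⇒ C=0.

Answer: A=1, C=0, M=3, O=4, P=7, Q=6, V=5, X=2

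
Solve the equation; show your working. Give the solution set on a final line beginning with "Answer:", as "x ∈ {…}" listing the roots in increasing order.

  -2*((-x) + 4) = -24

Step 1. [-2*((-x) + 4) = -24] divide by the outer -2. So div: (-x) + 4 = 12.
Step 2. [(-x) + 4 = 12] subtract 4: x sits inside (… + 4). So sub: -x = 8.
Step 3. [-x = 8] leading − — multiply by −1. So neg: x = -8.

Answer: x ∈ {-8}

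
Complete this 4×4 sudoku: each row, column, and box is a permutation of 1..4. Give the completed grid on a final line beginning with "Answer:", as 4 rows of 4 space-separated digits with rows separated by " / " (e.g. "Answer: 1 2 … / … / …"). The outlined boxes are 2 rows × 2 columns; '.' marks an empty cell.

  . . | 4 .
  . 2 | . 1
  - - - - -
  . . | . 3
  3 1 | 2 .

Step 1. [r3c2∈{4}] only 4 remains possible at r3c2, so r3c2=4.
Step 2. [r2c1∈{4}] r2c1 is down to just 4, so r2c1=4.
Step 3. [r3c3∈{1}] r3c3 has the single candidate 1 ⇒ r3c3=1.
Step 4. [r4c4∈{4}] r4c4 has the single candidate 4. So r4c4=4.
Step 5. [r1c4∈{2}] only 2 remains possible at r1c4. So r1c4=2.
Step 6. [r1c1∈{1}] r1c1's peers cover all but 1. So r1c1=1.
Step 7. [r2c3∈{3}] nothing but 3 survives at r2c3, so r2c3=3.
Step 8. [r1c2∈{3}] r1c2's peers cover all but 3. So r1c2=3.
Step 9. [r3c1∈{2}] r3c1 is down to just 2, so r3c1=2.

Answer: 1 3 4 2 / 4 2 3 1 / 2 4 1 3 / 3 1 2 4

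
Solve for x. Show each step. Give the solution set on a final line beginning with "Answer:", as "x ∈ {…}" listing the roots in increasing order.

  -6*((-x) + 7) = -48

Step 1. [-6*((-x) + 7) = -48] -6 out front; divide by -6. So div: (-x) + 7 = 8.
Step 2. [(-x) + 7 = 8] +7 is outermost — subtract 7 both sides ⇒ sub: -x = 1.
Step 3. [-x = 1] flip signs both sides, so neg: x = -1.

Answer: x ∈ {-1}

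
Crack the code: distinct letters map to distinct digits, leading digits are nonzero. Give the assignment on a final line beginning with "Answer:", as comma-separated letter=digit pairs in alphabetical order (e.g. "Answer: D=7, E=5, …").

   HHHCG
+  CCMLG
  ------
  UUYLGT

Step 1. [U] the sum has 6 digits but both addends have 5; that extra leading digit U is the final carry, namely 1, so U=1.
Step 2. [col 1: G + G ≡ T (mod 10)] several values work for G in column 1 (G + G ≡ T (mod 10), carry-in 0); try G=6, so G=6.
Step 3. [col 1: G + G ≡ T (mod 10)] column 1: given G=6, carry-in 0, and digits 1,6 already taken and all letters distinct, G+G≡T (mod 10) forces T=2 ⇒ T=2.
Step 4. [col 2: C + L ≡ G (mod 10)] several values work for C in column 2 (C + L ≡ G (mod 10), carry-in 1); try C=7, so C=7.
Step 5. [col 2: C + L ≡ G (mod 10)] from column 2 (C=7, G=6, carry-in 1, digits 1,2,6,7 already taken and all letters distinct): L must equal 8. So L=8.
Step 6. [col 3: H + M ≡ L (mod 10)] several values work for H in column 3 (H + M ≡ L (mod 10), carry-in 1); try H=3. So H=3.
Step 7. [col 3: H + M ≡ L (mod 10)] column 3: given H=3, L=8, carry-in 1, and digits 1,2,3,6,7,8 already taken and all letters distinct, H+M≡L (mod 10) forces M=4, so M=4.
Step 8. [col 4: H + C ≡ Y (mod 10)] in column 4 we have H+C≡Y with carry-in 0; given H=3, C=7 and digits 1,2,3,4,6,7,8 already taken and all letters distinct, that pins Y to 0 ⇒ Y=0.

Answer: C=7, G=6, H=3, L=8, M=4, T=2, U=1, Y=0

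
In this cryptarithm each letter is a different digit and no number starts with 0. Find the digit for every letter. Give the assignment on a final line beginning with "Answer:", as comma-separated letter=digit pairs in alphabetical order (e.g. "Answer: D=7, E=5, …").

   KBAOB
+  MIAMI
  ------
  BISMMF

Step 1. [col 1: B + I ≡ F (mod 10)] F=4 is one option consistent with column 1 (B + I ≡ F (mod 10), carry-in 0) — take it, so F=4.
Step 2. [col 1: B + I ≡ F (mod 10)] column 1 (B + I ≡ F (mod 10), carry-in 0) doesn't pin B yet; pick B=1 and continue. So B=1.
Step 3. [col 1: B + I ≡ F (mod 10)] column 1: given B=1, F=4, carry-in 0, and digits 1,4 already taken and all letters distinct, B+I≡F (mod 10) forces I=3, so I=3.
Step 4. [col 2: O + M ≡ M (mod 10)] from column 2 (nothing yet, carry-in 0, digits 1,3,4 already taken and all letters distinct): O must equal 0, so O=0.
Step 5. [col 2: O + M ≡ M (mod 10)] several values work for M in column 2 (O + M ≡ M (mod 10), carry-in 0); try M=6. So M=6.
Step 6. [col 3: A + A ≡ M (mod 10)] column 3 reads A+A+carry(0)=M with M=6; with digits 0,1,3,4,6 already taken and all letters distinct, the only value for A is 8 ⇒ A=8.
Step 7. [col 4: B + I ≡ S (mod 10)] from column 4 (B=1, I=3, carry-in 1, digits 0,1,3,4,6,8 already taken and all letters distinct): S must equal 5. So S=5.
Step 8. [col 5: K + M ≡ I (mod 10)] from column 5 (M=6, I=3, carry-in 0, digits 0,1,3,4,5,6,8 already taken and all letters distinct): K must equal 7, so K=7.

Answer: A=8, B=1, F=4, I=3, K=7, M=6, O=0, S=5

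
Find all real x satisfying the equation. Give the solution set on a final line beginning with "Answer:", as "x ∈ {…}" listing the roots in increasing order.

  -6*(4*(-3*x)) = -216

Step 1. [-6*(4*(-3*x)) = -216] LHS = -6·(…); ÷-6 both sides, so div: 4*(-3*x) = 36.
Step 2. [4*(-3*x) = 36] 4 out front; divide by 4, so div: -3*x = 9.
Step 3. [-3*x = 9] LHS = -3·(…); ÷-3 both sides. So div: x = -3.

Answer: x ∈ {-3}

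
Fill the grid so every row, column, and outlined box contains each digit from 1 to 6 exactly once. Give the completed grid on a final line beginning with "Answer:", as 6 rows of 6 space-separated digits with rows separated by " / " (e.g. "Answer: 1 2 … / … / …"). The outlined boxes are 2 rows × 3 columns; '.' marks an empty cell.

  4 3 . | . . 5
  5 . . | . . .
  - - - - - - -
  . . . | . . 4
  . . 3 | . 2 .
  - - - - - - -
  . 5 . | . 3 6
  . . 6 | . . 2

Step 1. [r4c6∈{1}] nothing but 1 survives at r4c6. So r4c6=1.
Step 2. [r2c2∈{1,2,6}] box 1 places 6 nowhere but r2c2 ⇒ r2c2=6.
Step 3. [r5c3∈{1,2,4}] 4 has one home in col 3: r5c3, so r5c3=4.
Step 4. [r5c4∈{1}] r5c4's peers cover all but 1. So r5c4=1.
Step 5. [r4c4∈{5,6}] across row 4, 5 lands solely at r4c4 ⇒ r4c4=5.
Step 6. [r3c5∈{6}] r3c5's peers cover all but 6 ⇒ r3c5=6.
Step 7. [r3c2∈{1,2}] across col 2, 2 lands solely at r3c2 ⇒ r3c2=2.
Step 8. [r6c4∈{4}] nothing but 4 survives at r6c4 ⇒ r6c4=4.
Step 9. [r3c1∈{1}] nothing but 1 survives at r3c1 ⇒ r3c1=1.
Step 10. [r1c5∈{1}] only 1 remains possible at r1c5, so r1c5=1.
Step 11. [r1c3∈{2}] only 2 remains possible at r1c3 ⇒ r1c3=2.
Step 12. [r2c4∈{2,3}] r2c4 is the only open cell in row 2 admitting 2, so r2c4=2.
Step 13. [r6c2∈{1}] only 1 remains possible at r6c2. So r6c2=1.
Step 14. [r6c5∈{5}] r6c5 is down to just 5 ⇒ r6c5=5.
Step 15. [r3c4∈{3}] only 3 remains possible at r3c4, so r3c4=3.
Step 16. [r4c1∈{6}] r4c1's peers cover all but 6. So r4c1=6.
Step 17. [r3c3∈{5}] r3c3's peers cover all but 5. So r3c3=5.
Step 18. [r2c3∈{1}] r2c3 has the single candidate 1 ⇒ r2c3=1.
Step 19. [r2c5∈{4}] only 4 remains possible at r2c5. So r2c5=4.
Step 20. [r4c2∈{4}] nothing but 4 survives at r4c2. So r4c2=4.
Step 21. [r2c6∈{3}] only 3 remains possible at r2c6, so r2c6=3.
Step 22. [r1c4∈{6}] r1c4 has the single candidate 6. So r1c4=6.
Step 23. [r6c1∈{3}] only 3 remains possible at r6c1. So r6c1=3.
Step 24. [r5c1∈{2}] r5c1 is down to just 2 ⇒ r5c1=2.

Answer: 4 3 2 6 1 5 / 5 6 1 2 4 3 / 1 2 5 3 6 4 / 6 4 3 5 2 1 / 2 5 4 1 3 6 / 3 1 6 4 5 2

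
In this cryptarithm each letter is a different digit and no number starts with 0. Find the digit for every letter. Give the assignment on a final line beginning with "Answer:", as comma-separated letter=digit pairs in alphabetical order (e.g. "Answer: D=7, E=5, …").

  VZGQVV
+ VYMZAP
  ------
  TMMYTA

Step 1. [col 1: V + P ≡ A (mod 10)] column 1 (V + P ≡ A (mod 10), carry-in 0) doesn't pin A yet; pick A=3 and continue ⇒ A=3.
Step 2. [col 1: V + P ≡ A (mod 10)] V=4 is one option consistent with column 1 (V + P ≡ A (mod 10), carry-in 0) — take it ⇒ V=4.
Step 3. [col 1: V + P ≡ A (mod 10)] in column 1 we have V+P≡A with carry-in 0; given V=4, A=3 and digits 3,4 already taken and all letters distinct, that pins P to 9 ⇒ P=9.
Step 4. [col 2: V + A ≡ T (mod 10)] column 2 reads V+A+carry(1)=T with V=4, A=3; with digits 3,4,9 already taken and all letters distinct, the only value for T is 8. So T=8.
Step 5. [col 3: Q + Z ≡ Y (mod 10)] several values work for Y in column 3 (Q + Z ≡ Y (mod 10), carry-in 0); try Y=6 ⇒ Y=6.
Step 6. [col 3: Q + Z ≡ Y (mod 10)] no forcing yet in column 3 (carry-in 0); Q=5 is free and consistent — try it, so Q=5.
Step 7. [col 3: Q + Z ≡ Y (mod 10)] column 3: given Q=5, Y=6, carry-in 0, and digits 3,4,5,6,8,9 already taken and all letters distinct, Q+Z≡Y (mod 10) forces Z=1 ⇒ Z=1.
Step 8. [col 4: G + M ≡ M (mod 10)] in column 4 we have G+M≡M with carry-in 0; given nothing yet and digits 1,3,4,5,6,8,9 already taken and all letters distinct, that pins G to 0 ⇒ G=0.
Step 9. [col 4: G + M ≡ M (mod 10)] column 4 (G + M ≡ M (mod 10), carry-in 0) doesn't pin M yet; pick M=7 and continue ⇒ M=7.

Answer: A=3, G=0, M=7, P=9, Q=5, T=8, V=4, Y=6, Z=1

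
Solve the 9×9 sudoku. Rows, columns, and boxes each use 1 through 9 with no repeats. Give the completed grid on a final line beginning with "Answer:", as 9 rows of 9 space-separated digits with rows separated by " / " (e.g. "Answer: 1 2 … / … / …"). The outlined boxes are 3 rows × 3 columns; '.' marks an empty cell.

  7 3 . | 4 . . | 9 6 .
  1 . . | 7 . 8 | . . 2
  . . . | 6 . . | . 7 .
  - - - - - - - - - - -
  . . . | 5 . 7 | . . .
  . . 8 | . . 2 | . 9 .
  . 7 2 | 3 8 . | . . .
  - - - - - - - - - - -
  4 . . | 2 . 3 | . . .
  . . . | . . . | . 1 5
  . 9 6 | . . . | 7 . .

Step 1. [r1c3∈{5}] nothing but 5 survives at r1c3, so r1c3=5.
Step 2. [r5c4∈{1}] only 1 remains possible at r5c4. So r5c4=1.
Step 3. [r7c8∈{8}] nothing but 8 survives at r7c8 ⇒ r7c8=8.
Step 4. [r7c7∈{6}] r7c7 is down to just 6 ⇒ r7c7=6.
Step 5. [r1c6∈{1}] r1c6's peers cover all but 1 ⇒ r1c6=1.
Step 6. [r8c4∈{8,9}] across col 4, 9 lands solely at r8c4. So r8c4=9.
Step 7. [r2c2∈{4,6}] across row 2, 6 lands solely at r2c2 ⇒ r2c2=6.
Step 8. [r9c5∈{1,4,5}] in row 9, 1 fits only at r9c5. So r9c5=1.
Step 9. [r1c9∈{8}] r1c9's peers cover all but 8 ⇒ r1c9=8.
Step 10. [r4c7∈{1,2,3,4,8}] r4c7 is the only open cell in row 4 admitting 8 ⇒ r4c7=8.
Step 11. [r8c7∈{2,3,4}] across col 7, 2 lands solely at r8c7. So r8c7=2.
Step 12. [r3c2∈{2,4,8}] 2 has one home in col 2: r3c2, so r3c2=2.
Step 13. [r3c1∈{8,9}] row 3 places 8 nowhere but r3c1 ⇒ r3c1=8.
Step 14. [r8c1∈{3}] r8c1 has the single candidate 3. So r8c1=3.
Step 15. [r4c3∈{1,3,4,9}] r4c3 is the only open cell in col 3 admitting 3, so r4c3=3.
Step 16. [r4c2∈{1,4}] box 4 places 1 nowhere but r4c2 ⇒ r4c2=1.
Step 17. [r5c2∈{4,5}] in col 2, 4 fits only at r5c2 ⇒ r5c2=4.
Step 18. [r5c5∈{6}] only 6 remains possible at r5c5. So r5c5=6.
Step 19. [r5c1∈{5}] r5c1 has the single candidate 5 ⇒ r5c1=5.
Step 20. [r9c6∈{4,5}] row 9 places 5 nowhere but r9c6 ⇒ r9c6=5.
Step 21. [r3c6∈{9}] r3c6 has the single candidate 9, so r3c6=9.
Step 22. [r6c6∈{4}] only 4 remains possible at r6c6, so r6c6=4.
Step 23. [r3c3∈{4}] r3c3 has the single candidate 4, so r3c3=4.
Step 24. [r5c7∈{3}] r5c7's peers cover all but 3. So r5c7=3.
Step 25. [r2c7∈{4,5}] r2c7 is the only open cell in col 7 admitting 4 ⇒ r2c7=4.
Step 26. [r7c5∈{7}] nothing but 7 survives at r7c5, so r7c5=7.
Step 27. [r6c8∈{5}] r6c8 has the single candidate 5. So r6c8=5.
Step 28. [r2c8∈{3}] r2c8's peers cover all but 3. So r2c8=3.
Step 29. [r6c1∈{6,9}] r6c1 is the only open cell in row 6 admitting 9 ⇒ r6c1=9.
Step 30. [r6c9∈{1,6}] row 6 places 6 nowhere but r6c9. So r6c9=6.
Step 31. [r4c9∈{4}] nothing but 4 survives at r4c9, so r4c9=4.
Step 32. [r3c7∈{1,5}] across col 7, 5 lands solely at r3c7 ⇒ r3c7=5.
Step 33. [r5c9∈{7}] r5c9 is down to just 7 ⇒ r5c9=7.
Step 34. [r9c8∈{4}] r9c8 has the single candidate 4, so r9c8=4.
Step 35. [r9c1∈{2}] only 2 remains possible at r9c1, so r9c1=2.
Step 36. [r2c5∈{5}] r2c5 has the single candidate 5 ⇒ r2c5=5.
Step 37. [r8c6∈{6}] nothing but 6 survives at r8c6, so r8c6=6.
Step 38. [r2c3∈{9}] nothing but 9 survives at r2c3. So r2c3=9.
Step 39. [r7c9∈{9}] only 9 remains possible at r7c9. So r7c9=9.
Step 40. [r8c2∈{8}] r8c2 has the single candidate 8 ⇒ r8c2=8.
Step 41. [r4c1∈{6}] r4c1's peers cover all but 6 ⇒ r4c1=6.
Step 42. [r8c3∈{7}] r8c3 has the single candidate 7. So r8c3=7.
Step 43. [r4c5∈{9}] r4c5 is down to just 9, so r4c5=9.
Step 44. [r6c7∈{1}] r6c7 has the single candidate 1 ⇒ r6c7=1.
Step 45. [r4c8∈{2}] only 2 remains possible at r4c8 ⇒ r4c8=2.
Step 46. [r8c5∈{4}] r8c5's peers cover all but 4 ⇒ r8c5=4.
Step 47. [r1c5∈{2}] r1c5 is down to just 2 ⇒ r1c5=2.
Step 48. [r7c2∈{5}] r7c2 is down to just 5, so r7c2=5.
Step 49. [r7c3∈{1}] r7c3 is down to just 1 ⇒ r7c3=1.
Step 50. [r3c5∈{3}] r3c5 has the single candidate 3. So r3c5=3.
Step 51. [r9c4∈{8}] r9c4's peers cover all but 8. So r9c4=8.
Step 52. [r9c9∈{3}] r9c9's peers cover all but 3 ⇒ r9c9=3.
Step 53. [r3c9∈{1}] nothing but 1 survives at r3c9. So r3c9=1.

Answer: 7 3 5 4 2 1 9 6 8 / 1 6 9 7 5 8 4 3 2 / 8 2 4 6 3 9 5 7 1 / 6 1 3 5 9 7 8 2 4 / 5 4 8 1 6 2 3 9 7 / 9 7 2 3 8 4 1 5 6 / 4 5 1 2 7 3 6 8 9 / 3 8 7 9 4 6 2 1 5 / 2 9 6 8 1 5 7 4 3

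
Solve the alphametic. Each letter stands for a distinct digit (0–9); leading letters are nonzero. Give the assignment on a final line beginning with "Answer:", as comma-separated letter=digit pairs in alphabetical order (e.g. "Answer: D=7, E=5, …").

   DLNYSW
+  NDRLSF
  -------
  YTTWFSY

Step 1. [col 1: W + F ≡ Y (mod 10)] W=6 is one option consistent with column 1 (W + F ≡ Y (mod 10), carry-in 0) — take it, so W=6.
Step 2. [col 1: W + F ≡ Y (mod 10)] Y=1 is one option consistent with column 1 (W + F ≡ Y (mod 10), carry-in 0) — take it. So Y=1.
Step 3. [col 1: W + F ≡ Y (mod 10)] column 1: given W=6, Y=1, carry-in 0, and digits 1,6 already taken and all letters distinct, W+F≡Y (mod 10) forces F=5, so F=5.
Step 4. [col 2: S + S ≡ S (mod 10)] column 2: given nothing yet, carry-in 1, and digits 1,5,6 already taken and all letters distinct, S+S≡S (mod 10) forces S=9. So S=9.
Step 5. [col 3: Y + L ≡ F (mod 10)] in column 3 we have Y+L≡F with carry-in 1; given Y=1, F=5 and digits 1,5,6,9 already taken and all letters distinct, that pins L to 3. So L=3.
Step 6. [col 4: N + R ≡ W (mod 10)] no forcing yet in column 4 (carry-in 0); R=4 is free and consistent — try it. So R=4.
Step 7. [col 4: N + R ≡ W (mod 10)] from column 4 (R=4, W=6, carry-in 0, digits 1,3,4,5,6,9 already taken and all letters distinct): N must equal 2. So N=2.
Step 8. [col 5: L + D ≡ T (mod 10)] from column 5 (L=3, carry-in 0, digits 1,2,3,4,5,6,9 already taken and all letters distinct): D must equal 7 ⇒ D=7.
Step 9. [col 5: L + D ≡ T (mod 10)] column 5 reads L+D+carry(0)=T with L=3, D=7; with digits 1,2,3,4,5,6,7,9 already taken and all letters distinct, the only value for T is 0. So T=0.

Answer: D=7, F=5, L=3, N=2, R=4, S=9, T=0, W=6, Y=1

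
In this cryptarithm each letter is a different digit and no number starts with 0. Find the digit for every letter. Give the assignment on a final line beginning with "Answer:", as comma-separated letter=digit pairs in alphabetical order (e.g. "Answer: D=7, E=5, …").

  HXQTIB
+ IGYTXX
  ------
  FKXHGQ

Step 1. [col 1: B + X ≡ Q (mod 10)] several values work for Q in column 1 (B + X ≡ Q (mod 10), carry-in 0); try Q=3, so Q=3.
Step 2. [col 1: B + X ≡ Q (mod 10)] B=9 is one option consistent with column 1 (B + X ≡ Q (mod 10), carry-in 0) — take it. So B=9.
Step 3. [col 1: B + X ≡ Q (mod 10)] from column 1 (B=9, Q=3, carry-in 0, digits 3,9 already taken and all letters distinct): X must equal 4, so X=4.
Step 4. [col 2: I + X ≡ G (mod 10)] column 2 (I + X ≡ G (mod 10), carry-in 1) doesn't pin G yet; pick G=2 and continue ⇒ G=2.
Step 5. [col 2: I + X ≡ G (mod 10)] column 2 reads I+X+carry(1)=G with X=4, G=2; with digits 2,3,4,9 already taken and all letters distinct, the only value for I is 7. So I=7.
Step 6. [col 3: T + T ≡ H (mod 10)] from column 3 (nothing yet, carry-in 1, digits 2,3,4,7,9 already taken and all letters distinct): H must equal 1. So H=1.
Step 7. [col 3: T + T ≡ H (mod 10)] column 3 (T + T ≡ H (mod 10), carry-in 1) doesn't pin T yet; pick T=5 and continue ⇒ T=5.
Step 8. [col 4: Q + Y ≡ X (mod 10)] column 4: given Q=3, X=4, carry-in 1, and digits 1,2,3,4,5,7,9 already taken and all letters distinct, Q+Y≡X (mod 10) forces Y=0 ⇒ Y=0.
Step 9. [col 5: X + G ≡ K (mod 10)] column 5 reads X+G+carry(0)=K with X=4, G=2; with digits 0,1,2,3,4,5,7,9 already taken and all letters distinct, the only value for K is 6 ⇒ K=6.
Step 10. [col 6: H + I ≡ F (mod 10)] in column 6 we have H+I≡F with carry-in 0; given H=1, I=7 and digits 0,1,2,3,4,5,6,7,9 already taken and all letters distinct, that pins F to 8 ⇒ F=8.

Answer: B=9, F=8, G=2, H=1, I=7, K=6, Q=3, T=5, X=4, Y=0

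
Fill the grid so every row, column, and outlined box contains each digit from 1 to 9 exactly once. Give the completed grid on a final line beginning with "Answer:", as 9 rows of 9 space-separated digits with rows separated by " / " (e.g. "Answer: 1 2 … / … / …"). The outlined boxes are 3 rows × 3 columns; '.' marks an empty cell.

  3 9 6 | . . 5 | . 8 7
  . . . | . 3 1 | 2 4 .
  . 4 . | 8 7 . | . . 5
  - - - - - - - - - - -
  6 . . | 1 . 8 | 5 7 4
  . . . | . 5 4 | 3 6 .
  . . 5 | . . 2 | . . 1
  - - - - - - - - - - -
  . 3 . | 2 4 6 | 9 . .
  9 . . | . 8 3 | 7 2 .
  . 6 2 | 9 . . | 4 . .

Step 1. [r3c3∈{1}] only 1 remains possible at r3c3 ⇒ r3c3=1.
Step 2. [r5c9∈{2,8,9}] col 9 places 2 nowhere but r5c9, so r5c9=2.
Step 3. [r8c2∈{1,5}] across row 8, 1 lands solely at r8c2, so r8c2=1.
Step 4. [r5c4∈{7}] r5c4 is down to just 7, so r5c4=7.
Step 5. [r5c2∈{8}] r5c2 has the single candidate 8 ⇒ r5c2=8.
Step 6. [r7c9∈{8}] r7c9's peers cover all but 8 ⇒ r7c9=8.
Step 7. [r7c3∈{7}] only 7 remains possible at r7c3. So r7c3=7.
Step 8. [r7c1∈{5}] r7c1's peers cover all but 5, so r7c1=5.
Step 9. [r4c5∈{9}] only 9 remains possible at r4c5. So r4c5=9.
Step 10. [r9c8∈{1,3,5}] across row 9, 5 lands solely at r9c8, so r9c8=5.
Step 11. [r6c2∈{7}] r6c2 has the single candidate 7 ⇒ r6c2=7.
Step 12. [r2c9∈{6,9}] in row 2, 9 fits only at r2c9. So r2c9=9.
Step 13. [r2c1∈{7,8}] in row 2, 7 fits only at r2c1 ⇒ r2c1=7.
Step 14. [r6c5∈{6}] r6c5 is down to just 6 ⇒ r6c5=6.
Step 15. [r3c1∈{2}] r3c1's peers cover all but 2, so r3c1=2.
Step 16. [r9c5∈{1}] r9c5 has the single candidate 1, so r9c5=1.
Step 17. [r8c4∈{5}] r8c4's peers cover all but 5 ⇒ r8c4=5.
Step 18. [r4c2∈{2}] r4c2 is down to just 2, so r4c2=2.
Step 19. [r5c3∈{9}] r5c3's peers cover all but 9 ⇒ r5c3=9.
Step 20. [r8c9∈{6}] r8c9's peers cover all but 6, so r8c9=6.
Step 21. [r6c7∈{8}] only 8 remains possible at r6c7 ⇒ r6c7=8.
Step 22. [r2c4∈{6}] only 6 remains possible at r2c4, so r2c4=6.
Step 23. [r2c3∈{8}] nothing but 8 survives at r2c3, so r2c3=8.
Step 24. [r4c3∈{3}] only 3 remains possible at r4c3. So r4c3=3.
Step 25. [r6c4∈{3}] nothing but 3 survives at r6c4, so r6c4=3.
Step 26. [r3c8∈{3}] r3c8 is down to just 3, so r3c8=3.
Step 27. [r9c9∈{3}] r9c9's peers cover all but 3 ⇒ r9c9=3.
Step 28. [r9c6∈{7}] r9c6 has the single candidate 7, so r9c6=7.
Step 29. [r6c8∈{9}] only 9 remains possible at r6c8. So r6c8=9.
Step 30. [r5c1∈{1}] only 1 remains possible at r5c1, so r5c1=1.
Step 31. [r3c6∈{9}] only 9 remains possible at r3c6 ⇒ r3c6=9.
Step 32. [r7c8∈{1}] nothing but 1 survives at r7c8, so r7c8=1.
Step 33. [r1c4∈{4}] only 4 remains possible at r1c4, so r1c4=4.
Step 34. [r8c3∈{4}] r8c3 has the single candidate 4. So r8c3=4.
Step 35. [r1c5∈{2}] r1c5's peers cover all but 2. So r1c5=2.
Step 36. [r2c2∈{5}] r2c2's peers cover all but 5. So r2c2=5.
Step 37. [r6c1∈{4}] r6c1's peers cover all but 4 ⇒ r6c1=4.
Step 38. [r1c7∈{1}] r1c7 has the single candidate 1, so r1c7=1.
Step 39. [r3c7∈{6}] r3c7 has the single candidate 6 ⇒ r3c7=6.
Step 40. [r9c1∈{8}] nothing but 8 survives at r9c1. So r9c1=8.

Answer: 3 9 6 4 2 5 1 8 7 / 7 5 8 6 3 1 2 4 9 / 2 4 1 8 7 9 6 3 5 / 6 2 3 1 9 8 5 7 4 / 1 8 9 7 5 4 3 6 2 / 4 7 5 3 6 2 8 9 1 / 5 3 7 2 4 6 9 1 8 / 9 1 4 5 8 3 7 2 6 / 8 6 2 9 1 7 4 5 3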